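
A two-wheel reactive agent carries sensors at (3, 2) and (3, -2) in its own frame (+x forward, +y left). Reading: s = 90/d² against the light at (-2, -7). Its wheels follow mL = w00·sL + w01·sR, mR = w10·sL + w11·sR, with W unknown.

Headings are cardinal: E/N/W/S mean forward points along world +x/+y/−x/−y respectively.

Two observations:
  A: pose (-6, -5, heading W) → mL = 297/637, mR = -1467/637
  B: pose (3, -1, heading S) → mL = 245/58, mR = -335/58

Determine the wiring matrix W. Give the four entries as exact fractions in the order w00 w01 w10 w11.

-1/2 1 -1/2 -1

obs A: pose=(-6,-5,W) → sL=90/49, sR=18/13, mL=297/637, mR=-1467/637
obs B: pose=(3,-1,S) → sL=45/29, sR=5, mL=245/58, mR=-335/58
sensor matrix S = [[90/49, 18/13], [45/29, 5]]; det S = 129960/18473
solve [mL_A; mL_B] = S·[w00; w01] and [mR_A; mR_B] = S·[w10; w11]:
  w00 = -1/2, w01 = 1, w10 = -1/2, w11 = -1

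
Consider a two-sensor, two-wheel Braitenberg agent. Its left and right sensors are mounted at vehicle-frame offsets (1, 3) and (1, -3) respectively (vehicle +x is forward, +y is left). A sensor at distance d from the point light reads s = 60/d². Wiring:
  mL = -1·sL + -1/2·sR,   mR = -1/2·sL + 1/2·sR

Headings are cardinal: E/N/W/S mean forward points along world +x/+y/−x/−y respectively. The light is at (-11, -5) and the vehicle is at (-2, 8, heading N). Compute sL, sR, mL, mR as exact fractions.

15/58 3/17 -171/493 -81/1972

left sensor world pos  = (-5, 9); dL² = 232
right sensor world pos = (1, 9); dR² = 340
sL = 60/232 = 15/58
sR = 60/340 = 3/17
mL = -1·sL + -1/2·sR = -171/493
mR = -1/2·sL + 1/2·sR = -81/1972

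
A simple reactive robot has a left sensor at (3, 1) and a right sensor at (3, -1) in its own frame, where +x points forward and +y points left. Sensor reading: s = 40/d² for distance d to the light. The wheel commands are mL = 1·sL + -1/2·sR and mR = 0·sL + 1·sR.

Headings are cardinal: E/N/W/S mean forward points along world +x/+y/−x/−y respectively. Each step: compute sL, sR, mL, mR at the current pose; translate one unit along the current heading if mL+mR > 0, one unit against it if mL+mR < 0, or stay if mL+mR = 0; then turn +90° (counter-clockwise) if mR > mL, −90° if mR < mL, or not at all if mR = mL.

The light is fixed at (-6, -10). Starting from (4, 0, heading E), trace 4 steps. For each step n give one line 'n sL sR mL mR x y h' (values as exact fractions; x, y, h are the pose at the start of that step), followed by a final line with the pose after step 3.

n=0: pose=(4,0,E); sL=4/29, sR=4/25; mL=42/725, mR=4/25; mL+mR=158/725 → advance +1; mR−mL=74/725 → turn +1·90°
n=1: pose=(5,0,N); sL=40/269, sR=40/313; mL=7140/84197, mR=40/313; mL+mR=17900/84197 → advance +1; mR−mL=3620/84197 → turn +1·90°
n=2: pose=(5,1,W); sL=10/41, sR=5/26; mL=315/2132, mR=5/26; mL+mR=725/2132 → advance +1; mR−mL=95/2132 → turn +1·90°
n=3: pose=(4,1,S); sL=8/37, sR=8/29; mL=84/1073, mR=8/29; mL+mR=380/1073 → advance +1; mR−mL=212/1073 → turn +1·90°

0 4/29 4/25 42/725 4/25 4 0 E
1 40/269 40/313 7140/84197 40/313 5 0 N
2 10/41 5/26 315/2132 5/26 5 1 W
3 8/37 8/29 84/1073 8/29 4 1 S
final 4 0 E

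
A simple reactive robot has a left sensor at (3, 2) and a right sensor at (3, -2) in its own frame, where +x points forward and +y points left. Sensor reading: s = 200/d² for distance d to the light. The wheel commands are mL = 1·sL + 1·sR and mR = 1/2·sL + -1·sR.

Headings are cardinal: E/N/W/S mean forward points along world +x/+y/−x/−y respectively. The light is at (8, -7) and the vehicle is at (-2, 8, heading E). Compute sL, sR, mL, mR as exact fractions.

left sensor world pos  = (1, 10); dL² = 338
right sensor world pos = (1, 6); dR² = 218
sL = 200/338 = 100/169
sR = 200/218 = 100/109
mL = 1·sL + 1·sR = 27800/18421
mR = 1/2·sL + -1·sR = -11450/18421

100/169 100/109 27800/18421 -11450/18421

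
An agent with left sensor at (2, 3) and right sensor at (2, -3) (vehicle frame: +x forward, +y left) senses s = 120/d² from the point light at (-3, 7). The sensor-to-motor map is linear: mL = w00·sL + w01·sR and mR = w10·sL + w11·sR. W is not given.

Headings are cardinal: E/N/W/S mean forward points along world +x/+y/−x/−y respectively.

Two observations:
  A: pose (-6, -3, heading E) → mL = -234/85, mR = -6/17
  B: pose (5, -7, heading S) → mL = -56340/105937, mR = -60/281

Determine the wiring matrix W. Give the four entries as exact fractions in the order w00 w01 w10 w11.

-1 -1/2 0 -1/2

obs A: pose=(-6,-3,E) → sL=12/5, sR=12/17, mL=-234/85, mR=-6/17
obs B: pose=(5,-7,S) → sL=120/377, sR=120/281, mL=-56340/105937, mR=-60/281
sensor matrix S = [[12/5, 12/17], [120/377, 120/281]]; det S = 1441152/1800929
solve [mL_A; mL_B] = S·[w00; w01] and [mR_A; mR_B] = S·[w10; w11]:
  w00 = -1, w01 = -1/2, w10 = 0, w11 = -1/2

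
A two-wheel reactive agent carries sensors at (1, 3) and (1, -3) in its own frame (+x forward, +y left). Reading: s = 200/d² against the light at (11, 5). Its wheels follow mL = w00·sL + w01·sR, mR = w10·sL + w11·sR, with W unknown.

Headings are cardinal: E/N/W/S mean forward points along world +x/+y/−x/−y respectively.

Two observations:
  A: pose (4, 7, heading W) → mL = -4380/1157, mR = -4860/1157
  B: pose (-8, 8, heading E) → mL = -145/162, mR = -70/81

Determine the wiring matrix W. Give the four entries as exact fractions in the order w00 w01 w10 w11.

-1/2 -1 -1 -1/2

obs A: pose=(4,7,W) → sL=40/13, sR=200/89, mL=-4380/1157, mR=-4860/1157
obs B: pose=(-8,8,E) → sL=5/9, sR=50/81, mL=-145/162, mR=-70/81
sensor matrix S = [[40/13, 200/89], [5/9, 50/81]]; det S = 61000/93717
solve [mL_A; mL_B] = S·[w00; w01] and [mR_A; mR_B] = S·[w10; w11]:
  w00 = -1/2, w01 = -1, w10 = -1, w11 = -1/2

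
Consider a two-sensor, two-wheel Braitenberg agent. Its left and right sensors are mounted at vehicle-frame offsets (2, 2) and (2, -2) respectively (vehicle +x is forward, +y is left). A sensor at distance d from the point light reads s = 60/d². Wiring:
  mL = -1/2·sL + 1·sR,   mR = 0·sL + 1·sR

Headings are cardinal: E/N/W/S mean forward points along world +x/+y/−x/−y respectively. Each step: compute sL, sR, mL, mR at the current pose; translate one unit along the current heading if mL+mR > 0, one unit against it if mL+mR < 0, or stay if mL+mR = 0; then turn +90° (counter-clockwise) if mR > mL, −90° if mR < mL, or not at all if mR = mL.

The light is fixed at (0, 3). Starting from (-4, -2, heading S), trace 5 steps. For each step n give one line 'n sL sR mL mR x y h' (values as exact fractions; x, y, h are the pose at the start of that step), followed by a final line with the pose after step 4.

n=0: pose=(-4,-2,S); sL=60/53, sR=12/17; mL=126/901, mR=12/17; mL+mR=762/901 → advance +1; mR−mL=30/53 → turn +1·90°
n=1: pose=(-4,-3,E); sL=3, sR=15/17; mL=-21/34, mR=15/17; mL+mR=9/34 → advance +1; mR−mL=3/2 → turn +1·90°
n=2: pose=(-3,-3,N); sL=60/41, sR=60/17; mL=1950/697, mR=60/17; mL+mR=4410/697 → advance +1; mR−mL=30/41 → turn +1·90°
n=3: pose=(-3,-2,W); sL=30/37, sR=30/17; mL=855/629, mR=30/17; mL+mR=1965/629 → advance +1; mR−mL=15/37 → turn +1·90°
n=4: pose=(-4,-2,S); sL=60/53, sR=12/17; mL=126/901, mR=12/17; mL+mR=762/901 → advance +1; mR−mL=30/53 → turn +1·90°

0 60/53 12/17 126/901 12/17 -4 -2 S
1 3 15/17 -21/34 15/17 -4 -3 E
2 60/41 60/17 1950/697 60/17 -3 -3 N
3 30/37 30/17 855/629 30/17 -3 -2 W
4 60/53 12/17 126/901 12/17 -4 -2 S
final -4 -3 E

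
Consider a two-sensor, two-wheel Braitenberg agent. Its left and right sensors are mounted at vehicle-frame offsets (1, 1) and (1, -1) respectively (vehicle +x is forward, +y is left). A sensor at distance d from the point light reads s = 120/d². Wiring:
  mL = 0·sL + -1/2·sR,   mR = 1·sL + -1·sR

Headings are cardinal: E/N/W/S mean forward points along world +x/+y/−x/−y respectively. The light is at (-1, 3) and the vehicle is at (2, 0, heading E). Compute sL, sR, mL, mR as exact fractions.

6 15/4 -15/8 9/4

left sensor world pos  = (3, 1); dL² = 20
right sensor world pos = (3, -1); dR² = 32
sL = 120/20 = 6
sR = 120/32 = 15/4
mL = 0·sL + -1/2·sR = -15/8
mR = 1·sL + -1·sR = 9/4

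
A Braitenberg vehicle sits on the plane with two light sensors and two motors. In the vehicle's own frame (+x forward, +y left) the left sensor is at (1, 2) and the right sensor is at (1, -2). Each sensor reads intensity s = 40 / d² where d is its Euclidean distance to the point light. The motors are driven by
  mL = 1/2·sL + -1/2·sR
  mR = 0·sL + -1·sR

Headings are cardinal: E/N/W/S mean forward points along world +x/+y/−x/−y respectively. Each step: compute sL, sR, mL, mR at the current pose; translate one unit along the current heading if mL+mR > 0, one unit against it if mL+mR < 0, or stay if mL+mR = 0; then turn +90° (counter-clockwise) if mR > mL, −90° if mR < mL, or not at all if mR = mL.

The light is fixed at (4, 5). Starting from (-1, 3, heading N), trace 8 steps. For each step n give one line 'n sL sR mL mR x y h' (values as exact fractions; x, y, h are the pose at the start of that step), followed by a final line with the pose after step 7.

n=0: pose=(-1,3,N); sL=4/5, sR=4; mL=-8/5, mR=-4; mL+mR=-28/5 → advance -1; mR−mL=-12/5 → turn -1·90°
n=1: pose=(-1,2,E); sL=40/17, sR=40/41; mL=480/697, mR=-40/41; mL+mR=-200/697 → advance -1; mR−mL=-1160/697 → turn -1·90°
n=2: pose=(-2,2,S); sL=5/4, sR=1/2; mL=3/8, mR=-1/2; mL+mR=-1/8 → advance -1; mR−mL=-7/8 → turn -1·90°
n=3: pose=(-2,3,W); sL=8/13, sR=40/49; mL=-64/637, mR=-40/49; mL+mR=-584/637 → advance -1; mR−mL=-456/637 → turn -1·90°
n=4: pose=(-1,3,N); sL=4/5, sR=4; mL=-8/5, mR=-4; mL+mR=-28/5 → advance -1; mR−mL=-12/5 → turn -1·90°
n=5: pose=(-1,2,E); sL=40/17, sR=40/41; mL=480/697, mR=-40/41; mL+mR=-200/697 → advance -1; mR−mL=-1160/697 → turn -1·90°
n=6: pose=(-2,2,S); sL=5/4, sR=1/2; mL=3/8, mR=-1/2; mL+mR=-1/8 → advance -1; mR−mL=-7/8 → turn -1·90°
n=7: pose=(-2,3,W); sL=8/13, sR=40/49; mL=-64/637, mR=-40/49; mL+mR=-584/637 → advance -1; mR−mL=-456/637 → turn -1·90°

0 4/5 4 -8/5 -4 -1 3 N
1 40/17 40/41 480/697 -40/41 -1 2 E
2 5/4 1/2 3/8 -1/2 -2 2 S
3 8/13 40/49 -64/637 -40/49 -2 3 W
4 4/5 4 -8/5 -4 -1 3 N
5 40/17 40/41 480/697 -40/41 -1 2 E
6 5/4 1/2 3/8 -1/2 -2 2 S
7 8/13 40/49 -64/637 -40/49 -2 3 W
final -1 3 N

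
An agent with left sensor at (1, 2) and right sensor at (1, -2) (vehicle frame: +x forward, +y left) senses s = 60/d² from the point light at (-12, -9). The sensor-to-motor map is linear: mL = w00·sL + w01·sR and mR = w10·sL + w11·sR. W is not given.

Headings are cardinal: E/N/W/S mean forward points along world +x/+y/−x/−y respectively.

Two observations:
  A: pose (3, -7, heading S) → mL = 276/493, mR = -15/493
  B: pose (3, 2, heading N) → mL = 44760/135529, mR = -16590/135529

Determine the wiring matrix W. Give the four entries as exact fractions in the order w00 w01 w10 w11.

obs A: pose=(3,-7,S) → sL=6/29, sR=6/17, mL=276/493, mR=-15/493
obs B: pose=(3,2,N) → sL=60/313, sR=60/433, mL=44760/135529, mR=-16590/135529
sensor matrix S = [[6/29, 6/17], [60/313, 60/433]]; det S = -2604960/66815797
solve [mL_A; mL_B] = S·[w00; w01] and [mR_A; mR_B] = S·[w10; w11]:
  w00 = 1, w01 = 1, w10 = -1, w11 = 1/2

1 1 -1 1/2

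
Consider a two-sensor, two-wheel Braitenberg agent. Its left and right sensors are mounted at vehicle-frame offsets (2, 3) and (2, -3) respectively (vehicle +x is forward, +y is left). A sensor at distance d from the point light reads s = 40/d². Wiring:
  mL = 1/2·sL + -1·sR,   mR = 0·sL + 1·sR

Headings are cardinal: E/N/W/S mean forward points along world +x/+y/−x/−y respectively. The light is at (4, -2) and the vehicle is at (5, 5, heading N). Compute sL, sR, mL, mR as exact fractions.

left sensor world pos  = (2, 7); dL² = 85
right sensor world pos = (8, 7); dR² = 97
sL = 40/85 = 8/17
sR = 40/97 = 40/97
mL = 1/2·sL + -1·sR = -292/1649
mR = 0·sL + 1·sR = 40/97

8/17 40/97 -292/1649 40/97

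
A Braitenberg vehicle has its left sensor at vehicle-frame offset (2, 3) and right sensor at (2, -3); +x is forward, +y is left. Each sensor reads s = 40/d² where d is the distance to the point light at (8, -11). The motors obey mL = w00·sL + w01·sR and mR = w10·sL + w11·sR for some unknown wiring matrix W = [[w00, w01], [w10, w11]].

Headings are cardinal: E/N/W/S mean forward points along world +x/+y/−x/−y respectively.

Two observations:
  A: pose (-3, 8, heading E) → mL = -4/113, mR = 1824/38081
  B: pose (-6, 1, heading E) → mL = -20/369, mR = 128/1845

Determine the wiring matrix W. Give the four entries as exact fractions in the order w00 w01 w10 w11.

obs A: pose=(-3,8,E) → sL=8/113, sR=40/337, mL=-4/113, mR=1824/38081
obs B: pose=(-6,1,E) → sL=40/369, sR=8/45, mL=-20/369, mR=128/1845
sensor matrix S = [[8/113, 40/337], [40/369, 8/45]]; det S = -19712/70259445
solve [mL_A; mL_B] = S·[w00; w01] and [mR_A; mR_B] = S·[w10; w11]:
  w00 = -1/2, w01 = 0, w10 = -1, w11 = 1

-1/2 0 -1 1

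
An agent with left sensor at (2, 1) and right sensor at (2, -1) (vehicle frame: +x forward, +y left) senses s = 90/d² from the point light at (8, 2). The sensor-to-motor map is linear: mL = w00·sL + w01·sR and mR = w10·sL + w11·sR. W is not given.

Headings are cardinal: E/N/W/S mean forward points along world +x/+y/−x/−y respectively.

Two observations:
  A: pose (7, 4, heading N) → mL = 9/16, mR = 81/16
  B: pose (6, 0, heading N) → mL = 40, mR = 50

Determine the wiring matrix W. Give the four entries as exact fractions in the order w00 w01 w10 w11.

obs A: pose=(7,4,N) → sL=9/2, sR=45/8, mL=9/16, mR=81/16
obs B: pose=(6,0,N) → sL=10, sR=90, mL=40, mR=50
sensor matrix S = [[9/2, 45/8], [10, 90]]; det S = 1395/4
solve [mL_A; mL_B] = S·[w00; w01] and [mR_A; mR_B] = S·[w10; w11]:
  w00 = -1/2, w01 = 1/2, w10 = 1/2, w11 = 1/2

-1/2 1/2 1/2 1/2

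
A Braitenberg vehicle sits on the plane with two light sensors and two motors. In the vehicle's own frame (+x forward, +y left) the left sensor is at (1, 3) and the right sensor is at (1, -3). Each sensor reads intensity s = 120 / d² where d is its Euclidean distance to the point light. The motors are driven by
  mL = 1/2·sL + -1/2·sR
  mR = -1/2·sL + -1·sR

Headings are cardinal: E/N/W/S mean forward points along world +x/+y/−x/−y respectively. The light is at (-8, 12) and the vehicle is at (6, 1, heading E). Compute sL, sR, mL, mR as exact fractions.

left sensor world pos  = (7, 4); dL² = 289
right sensor world pos = (7, -2); dR² = 421
sL = 120/289 = 120/289
sR = 120/421 = 120/421
mL = 1/2·sL + -1/2·sR = 7920/121669
mR = -1/2·sL + -1·sR = -59940/121669

120/289 120/421 7920/121669 -59940/121669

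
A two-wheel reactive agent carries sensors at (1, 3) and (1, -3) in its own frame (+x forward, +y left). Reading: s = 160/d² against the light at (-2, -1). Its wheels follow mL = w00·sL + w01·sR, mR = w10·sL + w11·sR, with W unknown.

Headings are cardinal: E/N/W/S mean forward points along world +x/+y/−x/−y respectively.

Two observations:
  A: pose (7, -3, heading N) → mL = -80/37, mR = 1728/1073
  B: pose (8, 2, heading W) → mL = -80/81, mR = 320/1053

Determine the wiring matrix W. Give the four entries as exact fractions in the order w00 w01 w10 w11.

obs A: pose=(7,-3,N) → sL=160/37, sR=32/29, mL=-80/37, mR=1728/1073
obs B: pose=(8,2,W) → sL=160/81, sR=160/117, mL=-80/81, mR=320/1053
sensor matrix S = [[160/37, 32/29], [160/81, 160/117]]; det S = 4218880/1129869
solve [mL_A; mL_B] = S·[w00; w01] and [mR_A; mR_B] = S·[w10; w11]:
  w00 = -1/2, w01 = 0, w10 = 1/2, w11 = -1/2

-1/2 0 1/2 -1/2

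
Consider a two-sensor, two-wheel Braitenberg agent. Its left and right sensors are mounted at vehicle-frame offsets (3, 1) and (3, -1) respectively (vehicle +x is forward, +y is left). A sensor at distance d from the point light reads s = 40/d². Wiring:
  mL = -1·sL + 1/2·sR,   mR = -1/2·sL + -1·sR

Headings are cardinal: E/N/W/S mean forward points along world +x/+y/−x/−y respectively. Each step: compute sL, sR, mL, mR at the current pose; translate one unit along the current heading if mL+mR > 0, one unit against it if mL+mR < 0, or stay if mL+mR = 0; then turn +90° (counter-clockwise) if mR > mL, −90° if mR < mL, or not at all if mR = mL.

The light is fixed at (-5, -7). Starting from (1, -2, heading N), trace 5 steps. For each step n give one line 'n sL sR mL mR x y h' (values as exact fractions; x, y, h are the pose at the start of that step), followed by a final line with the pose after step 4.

n=0: pose=(1,-2,N); sL=40/89, sR=40/113; mL=-2740/10057, mR=-5820/10057; mL+mR=-8560/10057 → advance -1; mR−mL=-3080/10057 → turn -1·90°
n=1: pose=(1,-3,E); sL=20/53, sR=4/9; mL=-74/477, mR=-302/477; mL+mR=-376/477 → advance -1; mR−mL=-76/159 → turn -1·90°
n=2: pose=(0,-3,S); sL=40/37, sR=40/17; mL=60/629, mR=-1820/629; mL+mR=-1760/629 → advance -1; mR−mL=-1880/629 → turn -1·90°
n=3: pose=(0,-2,W); sL=2, sR=1; mL=-3/2, mR=-2; mL+mR=-7/2 → advance -1; mR−mL=-1/2 → turn -1·90°
n=4: pose=(1,-2,N); sL=40/89, sR=40/113; mL=-2740/10057, mR=-5820/10057; mL+mR=-8560/10057 → advance -1; mR−mL=-3080/10057 → turn -1·90°

0 40/89 40/113 -2740/10057 -5820/10057 1 -2 N
1 20/53 4/9 -74/477 -302/477 1 -3 E
2 40/37 40/17 60/629 -1820/629 0 -3 S
3 2 1 -3/2 -2 0 -2 W
4 40/89 40/113 -2740/10057 -5820/10057 1 -2 N
final 1 -3 E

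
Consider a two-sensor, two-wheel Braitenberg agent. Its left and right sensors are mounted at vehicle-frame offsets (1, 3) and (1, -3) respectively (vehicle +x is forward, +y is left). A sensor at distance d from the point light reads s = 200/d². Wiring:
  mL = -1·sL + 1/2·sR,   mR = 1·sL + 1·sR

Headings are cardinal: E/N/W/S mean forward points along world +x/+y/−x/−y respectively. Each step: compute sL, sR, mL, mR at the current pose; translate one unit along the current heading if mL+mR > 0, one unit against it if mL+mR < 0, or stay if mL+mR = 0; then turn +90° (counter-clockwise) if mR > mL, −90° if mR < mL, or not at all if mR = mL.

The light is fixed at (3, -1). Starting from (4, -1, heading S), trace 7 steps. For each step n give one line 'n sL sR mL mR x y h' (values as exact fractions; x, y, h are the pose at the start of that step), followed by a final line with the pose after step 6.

0 200/17 40 140/17 880/17 4 -1 S
1 25 10 -20 35 4 -2 E
2 200 8 -196 208 5 -2 N
3 20 20 -10 40 5 -1 W
4 200/17 40 140/17 880/17 4 -1 S
5 25 10 -20 35 4 -2 E
6 200 8 -196 208 5 -2 N
final 5 -1 W

n=0: pose=(4,-1,S); sL=200/17, sR=40; mL=140/17, mR=880/17; mL+mR=60 → advance +1; mR−mL=740/17 → turn +1·90°
n=1: pose=(4,-2,E); sL=25, sR=10; mL=-20, mR=35; mL+mR=15 → advance +1; mR−mL=55 → turn +1·90°
n=2: pose=(5,-2,N); sL=200, sR=8; mL=-196, mR=208; mL+mR=12 → advance +1; mR−mL=404 → turn +1·90°
n=3: pose=(5,-1,W); sL=20, sR=20; mL=-10, mR=40; mL+mR=30 → advance +1; mR−mL=50 → turn +1·90°
n=4: pose=(4,-1,S); sL=200/17, sR=40; mL=140/17, mR=880/17; mL+mR=60 → advance +1; mR−mL=740/17 → turn +1·90°
n=5: pose=(4,-2,E); sL=25, sR=10; mL=-20, mR=35; mL+mR=15 → advance +1; mR−mL=55 → turn +1·90°
n=6: pose=(5,-2,N); sL=200, sR=8; mL=-196, mR=208; mL+mR=12 → advance +1; mR−mL=404 → turn +1·90°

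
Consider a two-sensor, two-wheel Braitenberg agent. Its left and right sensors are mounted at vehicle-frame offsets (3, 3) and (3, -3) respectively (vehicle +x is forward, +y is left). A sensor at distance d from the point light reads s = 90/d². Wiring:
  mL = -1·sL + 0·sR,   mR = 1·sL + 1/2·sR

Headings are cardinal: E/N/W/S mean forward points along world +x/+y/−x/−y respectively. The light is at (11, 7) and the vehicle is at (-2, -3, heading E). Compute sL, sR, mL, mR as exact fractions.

90/149 90/269 -90/149 30915/40081

left sensor world pos  = (1, 0); dL² = 149
right sensor world pos = (1, -6); dR² = 269
sL = 90/149 = 90/149
sR = 90/269 = 90/269
mL = -1·sL + 0·sR = -90/149
mR = 1·sL + 1/2·sR = 30915/40081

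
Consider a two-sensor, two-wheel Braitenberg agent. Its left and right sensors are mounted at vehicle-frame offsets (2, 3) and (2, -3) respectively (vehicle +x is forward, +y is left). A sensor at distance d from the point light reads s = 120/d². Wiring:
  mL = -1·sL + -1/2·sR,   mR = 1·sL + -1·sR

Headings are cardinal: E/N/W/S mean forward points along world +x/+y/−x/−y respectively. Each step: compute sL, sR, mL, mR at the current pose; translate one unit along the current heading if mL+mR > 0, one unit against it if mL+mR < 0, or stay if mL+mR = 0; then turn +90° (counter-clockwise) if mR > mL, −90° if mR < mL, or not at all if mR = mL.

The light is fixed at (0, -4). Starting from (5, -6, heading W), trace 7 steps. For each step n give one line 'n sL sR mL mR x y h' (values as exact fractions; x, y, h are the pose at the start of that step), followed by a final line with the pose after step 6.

n=0: pose=(5,-6,W); sL=60/17, sR=12; mL=-162/17, mR=-144/17; mL+mR=-18 → advance -1; mR−mL=18/17 → turn +1·90°
n=1: pose=(6,-6,S); sL=120/97, sR=24/5; mL=-1764/485, mR=-1728/485; mL+mR=-36/5 → advance -1; mR−mL=36/485 → turn +1·90°
n=2: pose=(6,-5,E); sL=30/17, sR=3/2; mL=-171/68, mR=9/34; mL+mR=-9/4 → advance -1; mR−mL=189/68 → turn +1·90°
n=3: pose=(5,-5,N); sL=24, sR=24/13; mL=-324/13, mR=288/13; mL+mR=-36/13 → advance -1; mR−mL=612/13 → turn +1·90°
n=4: pose=(5,-6,W); sL=60/17, sR=12; mL=-162/17, mR=-144/17; mL+mR=-18 → advance -1; mR−mL=18/17 → turn +1·90°
n=5: pose=(6,-6,S); sL=120/97, sR=24/5; mL=-1764/485, mR=-1728/485; mL+mR=-36/5 → advance -1; mR−mL=36/485 → turn +1·90°
n=6: pose=(6,-5,E); sL=30/17, sR=3/2; mL=-171/68, mR=9/34; mL+mR=-9/4 → advance -1; mR−mL=189/68 → turn +1·90°

0 60/17 12 -162/17 -144/17 5 -6 W
1 120/97 24/5 -1764/485 -1728/485 6 -6 S
2 30/17 3/2 -171/68 9/34 6 -5 E
3 24 24/13 -324/13 288/13 5 -5 N
4 60/17 12 -162/17 -144/17 5 -6 W
5 120/97 24/5 -1764/485 -1728/485 6 -6 S
6 30/17 3/2 -171/68 9/34 6 -5 E
final 5 -5 N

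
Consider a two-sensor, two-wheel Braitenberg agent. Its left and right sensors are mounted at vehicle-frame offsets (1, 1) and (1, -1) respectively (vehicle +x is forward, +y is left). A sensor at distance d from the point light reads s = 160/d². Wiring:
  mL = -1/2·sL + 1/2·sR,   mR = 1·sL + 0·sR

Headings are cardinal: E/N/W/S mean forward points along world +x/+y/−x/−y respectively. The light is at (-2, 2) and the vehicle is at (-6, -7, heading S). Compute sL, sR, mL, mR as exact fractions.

160/109 32/25 -256/2725 160/109

left sensor world pos  = (-5, -8); dL² = 109
right sensor world pos = (-7, -8); dR² = 125
sL = 160/109 = 160/109
sR = 160/125 = 32/25
mL = -1/2·sL + 1/2·sR = -256/2725
mR = 1·sL + 0·sR = 160/109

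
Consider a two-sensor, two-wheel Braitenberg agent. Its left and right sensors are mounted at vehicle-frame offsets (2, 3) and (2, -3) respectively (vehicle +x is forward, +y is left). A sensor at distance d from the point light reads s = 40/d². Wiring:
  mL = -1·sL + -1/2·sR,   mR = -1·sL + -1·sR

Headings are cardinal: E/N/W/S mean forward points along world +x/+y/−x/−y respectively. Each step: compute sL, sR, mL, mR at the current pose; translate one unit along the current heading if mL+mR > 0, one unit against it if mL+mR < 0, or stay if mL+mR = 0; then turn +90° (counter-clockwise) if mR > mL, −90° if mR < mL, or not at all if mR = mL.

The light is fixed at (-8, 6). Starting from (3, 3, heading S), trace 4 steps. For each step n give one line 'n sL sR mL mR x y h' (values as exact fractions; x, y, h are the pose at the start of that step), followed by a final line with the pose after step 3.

n=0: pose=(3,3,S); sL=40/221, sR=40/89; mL=-7980/19669, mR=-12400/19669; mL+mR=-20380/19669 → advance -1; mR−mL=-20/89 → turn -1·90°
n=1: pose=(3,4,W); sL=20/53, sR=20/41; mL=-1350/2173, mR=-1880/2173; mL+mR=-3230/2173 → advance -1; mR−mL=-10/41 → turn -1·90°
n=2: pose=(4,4,N); sL=40/81, sR=8/45; mL=-236/405, mR=-272/405; mL+mR=-508/405 → advance -1; mR−mL=-4/45 → turn -1·90°
n=3: pose=(4,3,E); sL=10/49, sR=5/29; mL=-825/2842, mR=-535/1421; mL+mR=-1895/2842 → advance -1; mR−mL=-5/58 → turn -1·90°

0 40/221 40/89 -7980/19669 -12400/19669 3 3 S
1 20/53 20/41 -1350/2173 -1880/2173 3 4 W
2 40/81 8/45 -236/405 -272/405 4 4 N
3 10/49 5/29 -825/2842 -535/1421 4 3 E
final 3 3 S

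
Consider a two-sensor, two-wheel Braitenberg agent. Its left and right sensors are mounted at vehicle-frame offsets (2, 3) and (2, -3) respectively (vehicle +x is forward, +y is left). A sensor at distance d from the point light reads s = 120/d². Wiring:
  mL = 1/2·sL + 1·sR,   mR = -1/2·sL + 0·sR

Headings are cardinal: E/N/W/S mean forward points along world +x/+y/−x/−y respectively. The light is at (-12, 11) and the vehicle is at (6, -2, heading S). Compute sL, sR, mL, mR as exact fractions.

left sensor world pos  = (9, -4); dL² = 666
right sensor world pos = (3, -4); dR² = 450
sL = 120/666 = 20/111
sR = 120/450 = 4/15
mL = 1/2·sL + 1·sR = 66/185
mR = -1/2·sL + 0·sR = -10/111

20/111 4/15 66/185 -10/111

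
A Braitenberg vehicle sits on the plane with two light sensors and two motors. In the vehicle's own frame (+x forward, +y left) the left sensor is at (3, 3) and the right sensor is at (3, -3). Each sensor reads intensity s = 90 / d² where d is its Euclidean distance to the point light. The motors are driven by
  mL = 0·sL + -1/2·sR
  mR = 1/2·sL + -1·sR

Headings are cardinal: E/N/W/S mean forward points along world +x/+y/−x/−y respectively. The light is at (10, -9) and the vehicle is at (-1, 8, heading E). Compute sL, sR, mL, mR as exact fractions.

45/232 9/26 -9/52 -1503/6032

left sensor world pos  = (2, 11); dL² = 464
right sensor world pos = (2, 5); dR² = 260
sL = 90/464 = 45/232
sR = 90/260 = 9/26
mL = 0·sL + -1/2·sR = -9/52
mR = 1/2·sL + -1·sR = -1503/6032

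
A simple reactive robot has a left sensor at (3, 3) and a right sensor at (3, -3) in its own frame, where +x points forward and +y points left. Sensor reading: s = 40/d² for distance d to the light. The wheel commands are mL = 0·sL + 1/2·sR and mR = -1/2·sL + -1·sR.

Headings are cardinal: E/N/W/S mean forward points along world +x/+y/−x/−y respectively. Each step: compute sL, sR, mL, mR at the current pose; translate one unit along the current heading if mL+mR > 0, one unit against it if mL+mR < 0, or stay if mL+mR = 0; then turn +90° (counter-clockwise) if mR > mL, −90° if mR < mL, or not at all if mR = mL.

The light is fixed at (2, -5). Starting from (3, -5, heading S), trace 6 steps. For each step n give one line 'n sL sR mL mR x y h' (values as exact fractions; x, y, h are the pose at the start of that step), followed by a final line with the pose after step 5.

0 8/5 40/13 20/13 -252/65 3 -5 S
1 5 2 1 -9/2 3 -4 W
2 40/17 40/41 20/41 -1500/697 4 -4 N
3 20/17 20/17 10/17 -30/17 4 -5 E
4 8/5 40/13 20/13 -252/65 3 -5 S
5 5 2 1 -9/2 3 -4 W
final 4 -4 N

n=0: pose=(3,-5,S); sL=8/5, sR=40/13; mL=20/13, mR=-252/65; mL+mR=-152/65 → advance -1; mR−mL=-352/65 → turn -1·90°
n=1: pose=(3,-4,W); sL=5, sR=2; mL=1, mR=-9/2; mL+mR=-7/2 → advance -1; mR−mL=-11/2 → turn -1·90°
n=2: pose=(4,-4,N); sL=40/17, sR=40/41; mL=20/41, mR=-1500/697; mL+mR=-1160/697 → advance -1; mR−mL=-1840/697 → turn -1·90°
n=3: pose=(4,-5,E); sL=20/17, sR=20/17; mL=10/17, mR=-30/17; mL+mR=-20/17 → advance -1; mR−mL=-40/17 → turn -1·90°
n=4: pose=(3,-5,S); sL=8/5, sR=40/13; mL=20/13, mR=-252/65; mL+mR=-152/65 → advance -1; mR−mL=-352/65 → turn -1·90°
n=5: pose=(3,-4,W); sL=5, sR=2; mL=1, mR=-9/2; mL+mR=-7/2 → advance -1; mR−mL=-11/2 → turn -1·90°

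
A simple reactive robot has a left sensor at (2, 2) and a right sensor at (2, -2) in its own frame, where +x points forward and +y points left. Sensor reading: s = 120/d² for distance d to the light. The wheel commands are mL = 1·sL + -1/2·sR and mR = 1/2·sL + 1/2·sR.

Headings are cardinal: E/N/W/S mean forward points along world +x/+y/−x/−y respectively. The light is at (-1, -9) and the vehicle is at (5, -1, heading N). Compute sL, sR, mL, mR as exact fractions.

left sensor world pos  = (3, 1); dL² = 116
right sensor world pos = (7, 1); dR² = 164
sL = 120/116 = 30/29
sR = 120/164 = 30/41
mL = 1·sL + -1/2·sR = 795/1189
mR = 1/2·sL + 1/2·sR = 1050/1189

30/29 30/41 795/1189 1050/1189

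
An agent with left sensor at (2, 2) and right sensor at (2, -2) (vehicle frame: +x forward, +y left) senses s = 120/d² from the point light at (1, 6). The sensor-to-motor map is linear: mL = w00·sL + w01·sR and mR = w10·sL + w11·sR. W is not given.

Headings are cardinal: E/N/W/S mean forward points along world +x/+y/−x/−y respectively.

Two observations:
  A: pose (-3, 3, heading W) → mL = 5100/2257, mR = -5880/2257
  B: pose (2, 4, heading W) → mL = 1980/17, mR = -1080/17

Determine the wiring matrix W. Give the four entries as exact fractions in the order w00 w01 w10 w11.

-1/2 1 -1/2 -1/2

obs A: pose=(-3,3,W) → sL=120/61, sR=120/37, mL=5100/2257, mR=-5880/2257
obs B: pose=(2,4,W) → sL=120/17, sR=120, mL=1980/17, mR=-1080/17
sensor matrix S = [[120/61, 120/37], [120/17, 120]]; det S = 8179200/38369
solve [mL_A; mL_B] = S·[w00; w01] and [mR_A; mR_B] = S·[w10; w11]:
  w00 = -1/2, w01 = 1, w10 = -1/2, w11 = -1/2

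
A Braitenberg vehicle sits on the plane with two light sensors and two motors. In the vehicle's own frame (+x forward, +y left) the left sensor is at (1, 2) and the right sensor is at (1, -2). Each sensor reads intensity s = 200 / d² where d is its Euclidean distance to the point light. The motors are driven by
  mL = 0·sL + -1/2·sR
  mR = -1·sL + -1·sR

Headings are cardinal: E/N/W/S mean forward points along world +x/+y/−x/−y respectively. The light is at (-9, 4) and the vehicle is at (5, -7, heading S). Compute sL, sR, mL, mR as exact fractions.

1/2 25/36 -25/72 -43/36

left sensor world pos  = (7, -8); dL² = 400
right sensor world pos = (3, -8); dR² = 288
sL = 200/400 = 1/2
sR = 200/288 = 25/36
mL = 0·sL + -1/2·sR = -25/72
mR = -1·sL + -1·sR = -43/36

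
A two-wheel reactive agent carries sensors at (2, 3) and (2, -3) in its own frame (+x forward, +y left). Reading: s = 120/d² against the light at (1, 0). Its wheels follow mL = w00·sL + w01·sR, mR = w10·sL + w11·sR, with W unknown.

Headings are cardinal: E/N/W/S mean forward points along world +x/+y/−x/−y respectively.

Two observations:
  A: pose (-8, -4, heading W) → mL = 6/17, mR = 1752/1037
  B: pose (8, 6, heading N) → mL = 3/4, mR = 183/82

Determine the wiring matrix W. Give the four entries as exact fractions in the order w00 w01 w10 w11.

obs A: pose=(-8,-4,W) → sL=12/17, sR=60/61, mL=6/17, mR=1752/1037
obs B: pose=(8,6,N) → sL=3/2, sR=30/41, mL=3/4, mR=183/82
sensor matrix S = [[12/17, 60/61], [3/2, 30/41]]; det S = -40770/42517
solve [mL_A; mL_B] = S·[w00; w01] and [mR_A; mR_B] = S·[w10; w11]:
  w00 = 1/2, w01 = 0, w10 = 1, w11 = 1

1/2 0 1 1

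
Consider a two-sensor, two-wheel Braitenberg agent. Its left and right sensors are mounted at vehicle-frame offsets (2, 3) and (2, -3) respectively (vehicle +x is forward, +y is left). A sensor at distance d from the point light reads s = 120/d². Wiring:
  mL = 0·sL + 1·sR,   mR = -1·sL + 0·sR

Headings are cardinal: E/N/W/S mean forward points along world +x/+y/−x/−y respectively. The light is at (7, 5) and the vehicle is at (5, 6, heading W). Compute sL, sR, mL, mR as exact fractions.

left sensor world pos  = (3, 3); dL² = 20
right sensor world pos = (3, 9); dR² = 32
sL = 120/20 = 6
sR = 120/32 = 15/4
mL = 0·sL + 1·sR = 15/4
mR = -1·sL + 0·sR = -6

6 15/4 15/4 -6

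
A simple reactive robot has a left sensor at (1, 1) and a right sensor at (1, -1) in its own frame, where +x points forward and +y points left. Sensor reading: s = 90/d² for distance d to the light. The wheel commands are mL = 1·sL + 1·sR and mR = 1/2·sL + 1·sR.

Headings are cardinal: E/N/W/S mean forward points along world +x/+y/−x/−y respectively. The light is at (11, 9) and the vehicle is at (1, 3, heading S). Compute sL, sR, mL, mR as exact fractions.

left sensor world pos  = (2, 2); dL² = 130
right sensor world pos = (0, 2); dR² = 170
sL = 90/130 = 9/13
sR = 90/170 = 9/17
mL = 1·sL + 1·sR = 270/221
mR = 1/2·sL + 1·sR = 387/442

9/13 9/17 270/221 387/442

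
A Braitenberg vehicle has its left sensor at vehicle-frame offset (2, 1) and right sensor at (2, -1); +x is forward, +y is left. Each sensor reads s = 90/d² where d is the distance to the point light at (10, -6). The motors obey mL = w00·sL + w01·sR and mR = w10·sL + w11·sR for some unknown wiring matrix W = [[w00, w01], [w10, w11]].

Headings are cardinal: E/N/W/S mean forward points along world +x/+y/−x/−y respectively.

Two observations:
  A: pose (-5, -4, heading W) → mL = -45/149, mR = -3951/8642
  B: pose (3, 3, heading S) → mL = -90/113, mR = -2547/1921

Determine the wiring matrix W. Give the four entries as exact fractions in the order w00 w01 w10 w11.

obs A: pose=(-5,-4,W) → sL=9/29, sR=45/149, mL=-45/149, mR=-3951/8642
obs B: pose=(3,3,S) → sL=18/17, sR=90/113, mL=-90/113, mR=-2547/1921
sensor matrix S = [[9/29, 45/149], [18/17, 90/113]]; det S = -602640/8300641
solve [mL_A; mL_B] = S·[w00; w01] and [mR_A; mR_B] = S·[w10; w11]:
  w00 = 0, w01 = -1, w10 = -1/2, w11 = -1

0 -1 -1/2 -1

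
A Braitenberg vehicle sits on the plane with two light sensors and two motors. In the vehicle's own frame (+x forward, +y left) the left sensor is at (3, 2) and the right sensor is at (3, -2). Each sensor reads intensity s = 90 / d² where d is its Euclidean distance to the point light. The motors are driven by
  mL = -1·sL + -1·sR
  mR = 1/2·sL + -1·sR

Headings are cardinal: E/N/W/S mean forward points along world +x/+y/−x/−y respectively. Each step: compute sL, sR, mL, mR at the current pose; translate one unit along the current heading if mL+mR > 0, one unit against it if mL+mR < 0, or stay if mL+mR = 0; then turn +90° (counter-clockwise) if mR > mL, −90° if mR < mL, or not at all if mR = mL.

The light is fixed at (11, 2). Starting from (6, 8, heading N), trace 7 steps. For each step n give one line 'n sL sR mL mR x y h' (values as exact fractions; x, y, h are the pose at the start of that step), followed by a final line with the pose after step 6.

0 9/13 1 -22/13 -17/26 6 8 N
1 90/73 90/113 -16740/8249 -1485/8249 6 7 W
2 45/4 9/4 -27/2 27/8 7 7 S
3 18/13 90/17 -1476/221 -1017/221 7 8 E
4 9/13 1 -22/13 -17/26 6 8 N
5 90/73 90/113 -16740/8249 -1485/8249 6 7 W
6 45/4 9/4 -27/2 27/8 7 7 S
final 7 8 E

n=0: pose=(6,8,N); sL=9/13, sR=1; mL=-22/13, mR=-17/26; mL+mR=-61/26 → advance -1; mR−mL=27/26 → turn +1·90°
n=1: pose=(6,7,W); sL=90/73, sR=90/113; mL=-16740/8249, mR=-1485/8249; mL+mR=-18225/8249 → advance -1; mR−mL=135/73 → turn +1·90°
n=2: pose=(7,7,S); sL=45/4, sR=9/4; mL=-27/2, mR=27/8; mL+mR=-81/8 → advance -1; mR−mL=135/8 → turn +1·90°
n=3: pose=(7,8,E); sL=18/13, sR=90/17; mL=-1476/221, mR=-1017/221; mL+mR=-2493/221 → advance -1; mR−mL=27/13 → turn +1·90°
n=4: pose=(6,8,N); sL=9/13, sR=1; mL=-22/13, mR=-17/26; mL+mR=-61/26 → advance -1; mR−mL=27/26 → turn +1·90°
n=5: pose=(6,7,W); sL=90/73, sR=90/113; mL=-16740/8249, mR=-1485/8249; mL+mR=-18225/8249 → advance -1; mR−mL=135/73 → turn +1·90°
n=6: pose=(7,7,S); sL=45/4, sR=9/4; mL=-27/2, mR=27/8; mL+mR=-81/8 → advance -1; mR−mL=135/8 → turn +1·90°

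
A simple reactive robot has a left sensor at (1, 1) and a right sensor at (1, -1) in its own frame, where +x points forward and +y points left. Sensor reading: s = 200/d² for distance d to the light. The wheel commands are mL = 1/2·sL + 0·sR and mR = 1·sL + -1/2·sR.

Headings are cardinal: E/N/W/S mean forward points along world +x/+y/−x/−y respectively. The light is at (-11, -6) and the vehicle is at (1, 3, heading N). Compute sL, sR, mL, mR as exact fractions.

left sensor world pos  = (0, 4); dL² = 221
right sensor world pos = (2, 4); dR² = 269
sL = 200/221 = 200/221
sR = 200/269 = 200/269
mL = 1/2·sL + 0·sR = 100/221
mR = 1·sL + -1/2·sR = 31700/59449

200/221 200/269 100/221 31700/59449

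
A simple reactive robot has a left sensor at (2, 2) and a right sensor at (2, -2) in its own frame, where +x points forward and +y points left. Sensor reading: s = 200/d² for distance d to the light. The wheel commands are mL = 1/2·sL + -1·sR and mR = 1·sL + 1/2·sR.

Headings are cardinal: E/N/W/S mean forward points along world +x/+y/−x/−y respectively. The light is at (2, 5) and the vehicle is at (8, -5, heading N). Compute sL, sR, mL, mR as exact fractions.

5/2 25/16 -5/16 105/32

left sensor world pos  = (6, -3); dL² = 80
right sensor world pos = (10, -3); dR² = 128
sL = 200/80 = 5/2
sR = 200/128 = 25/16
mL = 1/2·sL + -1·sR = -5/16
mR = 1·sL + 1/2·sR = 105/32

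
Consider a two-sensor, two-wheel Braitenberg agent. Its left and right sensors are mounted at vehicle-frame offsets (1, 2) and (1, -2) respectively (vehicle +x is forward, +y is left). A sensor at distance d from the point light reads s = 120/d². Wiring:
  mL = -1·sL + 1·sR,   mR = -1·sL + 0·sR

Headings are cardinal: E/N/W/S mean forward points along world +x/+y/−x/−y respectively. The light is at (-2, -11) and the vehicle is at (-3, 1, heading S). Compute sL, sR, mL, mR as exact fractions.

left sensor world pos  = (-1, 0); dL² = 122
right sensor world pos = (-5, 0); dR² = 130
sL = 120/122 = 60/61
sR = 120/130 = 12/13
mL = -1·sL + 1·sR = -48/793
mR = -1·sL + 0·sR = -60/61

60/61 12/13 -48/793 -60/61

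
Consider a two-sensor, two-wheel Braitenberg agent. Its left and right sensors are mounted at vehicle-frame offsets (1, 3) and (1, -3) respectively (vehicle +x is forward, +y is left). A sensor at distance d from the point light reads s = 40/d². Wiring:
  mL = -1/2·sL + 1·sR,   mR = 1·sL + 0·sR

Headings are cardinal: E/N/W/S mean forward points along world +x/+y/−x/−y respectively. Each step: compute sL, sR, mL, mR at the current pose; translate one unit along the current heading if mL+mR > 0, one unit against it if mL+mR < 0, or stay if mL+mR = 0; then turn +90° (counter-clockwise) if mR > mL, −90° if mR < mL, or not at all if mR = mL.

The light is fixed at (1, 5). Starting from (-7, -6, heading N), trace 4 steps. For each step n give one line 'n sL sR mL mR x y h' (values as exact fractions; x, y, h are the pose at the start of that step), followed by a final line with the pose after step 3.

0 40/221 8/25 1268/5525 40/221 -7 -6 N
1 20/49 20/109 -110/5341 20/49 -7 -5 E
2 40/181 40/97 5300/17557 40/181 -6 -5 N
3 5/9 2/9 -1/18 5/9 -6 -4 E
final -5 -4 N

n=0: pose=(-7,-6,N); sL=40/221, sR=8/25; mL=1268/5525, mR=40/221; mL+mR=2268/5525 → advance +1; mR−mL=-268/5525 → turn -1·90°
n=1: pose=(-7,-5,E); sL=20/49, sR=20/109; mL=-110/5341, mR=20/49; mL+mR=2070/5341 → advance +1; mR−mL=2290/5341 → turn +1·90°
n=2: pose=(-6,-5,N); sL=40/181, sR=40/97; mL=5300/17557, mR=40/181; mL+mR=9180/17557 → advance +1; mR−mL=-1420/17557 → turn -1·90°
n=3: pose=(-6,-4,E); sL=5/9, sR=2/9; mL=-1/18, mR=5/9; mL+mR=1/2 → advance +1; mR−mL=11/18 → turn +1·90°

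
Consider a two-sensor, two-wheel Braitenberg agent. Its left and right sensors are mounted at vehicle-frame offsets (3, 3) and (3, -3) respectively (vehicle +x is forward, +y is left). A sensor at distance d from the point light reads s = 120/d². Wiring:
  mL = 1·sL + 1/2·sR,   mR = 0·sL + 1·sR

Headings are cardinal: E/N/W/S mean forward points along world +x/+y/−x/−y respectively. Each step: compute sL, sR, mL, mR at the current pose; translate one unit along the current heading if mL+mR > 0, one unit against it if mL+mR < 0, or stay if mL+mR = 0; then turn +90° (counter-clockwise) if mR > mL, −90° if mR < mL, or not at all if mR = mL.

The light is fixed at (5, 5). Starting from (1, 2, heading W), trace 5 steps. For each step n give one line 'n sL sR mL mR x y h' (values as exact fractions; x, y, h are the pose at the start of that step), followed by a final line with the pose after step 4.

0 24/17 120/49 2196/833 120/49 1 2 W
1 15/8 30 135/8 30 0 2 N
2 120/89 24/13 2628/1157 24/13 0 3 W
3 60/41 12 306/41 12 -1 3 N
4 120/97 24/17 3204/1649 24/17 -1 4 W
final -2 4 N

n=0: pose=(1,2,W); sL=24/17, sR=120/49; mL=2196/833, mR=120/49; mL+mR=4236/833 → advance +1; mR−mL=-156/833 → turn -1·90°
n=1: pose=(0,2,N); sL=15/8, sR=30; mL=135/8, mR=30; mL+mR=375/8 → advance +1; mR−mL=105/8 → turn +1·90°
n=2: pose=(0,3,W); sL=120/89, sR=24/13; mL=2628/1157, mR=24/13; mL+mR=4764/1157 → advance +1; mR−mL=-492/1157 → turn -1·90°
n=3: pose=(-1,3,N); sL=60/41, sR=12; mL=306/41, mR=12; mL+mR=798/41 → advance +1; mR−mL=186/41 → turn +1·90°
n=4: pose=(-1,4,W); sL=120/97, sR=24/17; mL=3204/1649, mR=24/17; mL+mR=5532/1649 → advance +1; mR−mL=-876/1649 → turn -1·90°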